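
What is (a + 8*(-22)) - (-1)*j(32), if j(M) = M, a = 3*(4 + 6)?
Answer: -114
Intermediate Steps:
a = 30 (a = 3*10 = 30)
(a + 8*(-22)) - (-1)*j(32) = (30 + 8*(-22)) - (-1)*32 = (30 - 176) - 1*(-32) = -146 + 32 = -114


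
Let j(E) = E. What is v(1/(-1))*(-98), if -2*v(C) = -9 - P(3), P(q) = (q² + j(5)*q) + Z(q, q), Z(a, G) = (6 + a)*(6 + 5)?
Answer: -6468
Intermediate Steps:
Z(a, G) = 66 + 11*a (Z(a, G) = (6 + a)*11 = 66 + 11*a)
P(q) = 66 + q² + 16*q (P(q) = (q² + 5*q) + (66 + 11*q) = 66 + q² + 16*q)
v(C) = 66 (v(C) = -(-9 - (66 + 3² + 16*3))/2 = -(-9 - (66 + 9 + 48))/2 = -(-9 - 1*123)/2 = -(-9 - 123)/2 = -½*(-132) = 66)
v(1/(-1))*(-98) = 66*(-98) = -6468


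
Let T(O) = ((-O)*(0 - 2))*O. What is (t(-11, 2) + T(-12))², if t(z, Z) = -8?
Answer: 78400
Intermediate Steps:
T(O) = 2*O² (T(O) = (-O*(-2))*O = (2*O)*O = 2*O²)
(t(-11, 2) + T(-12))² = (-8 + 2*(-12)²)² = (-8 + 2*144)² = (-8 + 288)² = 280² = 78400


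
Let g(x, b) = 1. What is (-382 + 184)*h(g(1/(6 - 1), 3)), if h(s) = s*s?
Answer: -198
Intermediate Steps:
h(s) = s²
(-382 + 184)*h(g(1/(6 - 1), 3)) = (-382 + 184)*1² = -198*1 = -198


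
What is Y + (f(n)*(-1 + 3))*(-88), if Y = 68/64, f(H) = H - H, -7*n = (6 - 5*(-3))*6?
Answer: 17/16 ≈ 1.0625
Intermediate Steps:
n = -18 (n = -(6 - 5*(-3))*6/7 = -(6 + 15)*6/7 = -3*6 = -⅐*126 = -18)
f(H) = 0
Y = 17/16 (Y = 68*(1/64) = 17/16 ≈ 1.0625)
Y + (f(n)*(-1 + 3))*(-88) = 17/16 + (0*(-1 + 3))*(-88) = 17/16 + (0*2)*(-88) = 17/16 + 0*(-88) = 17/16 + 0 = 17/16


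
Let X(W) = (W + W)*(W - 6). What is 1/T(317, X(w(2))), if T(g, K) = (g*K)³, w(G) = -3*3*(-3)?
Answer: 1/46453340540483352 ≈ 2.1527e-17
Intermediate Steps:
w(G) = 27 (w(G) = -9*(-3) = 27)
X(W) = 2*W*(-6 + W) (X(W) = (2*W)*(-6 + W) = 2*W*(-6 + W))
T(g, K) = K³*g³ (T(g, K) = (K*g)³ = K³*g³)
1/T(317, X(w(2))) = 1/((2*27*(-6 + 27))³*317³) = 1/((2*27*21)³*31855013) = 1/(1134³*31855013) = 1/(1458274104*31855013) = 1/46453340540483352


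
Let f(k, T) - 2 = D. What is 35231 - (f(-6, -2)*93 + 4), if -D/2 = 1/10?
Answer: 175298/5 ≈ 35060.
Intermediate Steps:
D = -⅕ (D = -2/10 = -2*⅒ = -⅕ ≈ -0.20000)
f(k, T) = 9/5 (f(k, T) = 2 - ⅕ = 9/5)
35231 - (f(-6, -2)*93 + 4) = 35231 - ((9/5)*93 + 4) = 35231 - (837/5 + 4) = 35231 - 1*857/5 = 35231 - 857/5 = 175298/5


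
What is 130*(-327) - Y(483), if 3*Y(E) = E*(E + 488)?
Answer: -198841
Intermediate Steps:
Y(E) = E*(488 + E)/3 (Y(E) = (E*(E + 488))/3 = (E*(488 + E))/3 = E*(488 + E)/3)
130*(-327) - Y(483) = 130*(-327) - 483*(488 + 483)/3 = -42510 - 483*971/3 = -42510 - 1*156331 = -42510 - 156331 = -198841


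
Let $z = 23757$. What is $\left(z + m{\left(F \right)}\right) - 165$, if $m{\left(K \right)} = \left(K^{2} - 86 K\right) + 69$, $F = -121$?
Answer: $48708$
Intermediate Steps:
$m{\left(K \right)} = 69 + K^{2} - 86 K$
$\left(z + m{\left(F \right)}\right) - 165 = \left(23757 + \left(69 + \left(-121\right)^{2} - -10406\right)\right) - 165 = \left(23757 + \left(69 + 14641 + 10406\right)\right) - 165 = \left(23757 + 25116\right) - 165 = 48873 - 165 = 48708$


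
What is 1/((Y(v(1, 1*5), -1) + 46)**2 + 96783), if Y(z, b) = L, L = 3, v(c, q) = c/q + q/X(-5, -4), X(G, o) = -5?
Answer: 1/99184 ≈ 1.0082e-5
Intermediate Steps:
v(c, q) = -q/5 + c/q (v(c, q) = c/q + q/(-5) = c/q + q*(-1/5) = c/q - q/5 = -q/5 + c/q)
Y(z, b) = 3
1/((Y(v(1, 1*5), -1) + 46)**2 + 96783) = 1/((3 + 46)**2 + 96783) = 1/(49**2 + 96783) = 1/(2401 + 96783) = 1/99184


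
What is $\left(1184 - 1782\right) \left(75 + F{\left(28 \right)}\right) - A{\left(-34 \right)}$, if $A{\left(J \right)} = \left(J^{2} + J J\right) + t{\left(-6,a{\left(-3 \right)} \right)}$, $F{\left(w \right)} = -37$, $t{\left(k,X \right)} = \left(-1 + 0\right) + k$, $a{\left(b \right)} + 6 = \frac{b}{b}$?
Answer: $-25029$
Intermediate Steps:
$a{\left(b \right)} = -5$ ($a{\left(b \right)} = -6 + \frac{b}{b} = -6 + 1 = -5$)
$t{\left(k,X \right)} = -1 + k$
$A{\left(J \right)} = -7 + 2 J^{2}$ ($A{\left(J \right)} = \left(J^{2} + J J\right) - 7 = \left(J^{2} + J^{2}\right) - 7 = 2 J^{2} - 7 = -7 + 2 J^{2}$)
$\left(1184 - 1782\right) \left(75 + F{\left(28 \right)}\right) - A{\left(-34 \right)} = \left(1184 - 1782\right) \left(75 - 37\right) - \left(-7 + 2 \left(-34\right)^{2}\right) = \left(-598\right) 38 - \left(-7 + 2 \cdot 1156\right) = -22724 - \left(-7 + 2312\right) = -22724 - 2305 = -25029$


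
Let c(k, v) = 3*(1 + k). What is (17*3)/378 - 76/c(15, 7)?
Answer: -365/252 ≈ -1.4484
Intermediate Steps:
c(k, v) = 3 + 3*k
(17*3)/378 - 76/c(15, 7) = (17*3)/378 - 76/(3 + 3*15) = 51*(1/378) - 76/(3 + 45) = 17/126 - 76/48 = 17/126 - 76*1/48 = 17/126 - 19/12 = -365/252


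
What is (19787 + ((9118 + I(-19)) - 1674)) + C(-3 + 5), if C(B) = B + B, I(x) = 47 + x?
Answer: 27263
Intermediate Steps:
C(B) = 2*B
(19787 + ((9118 + I(-19)) - 1674)) + C(-3 + 5) = (19787 + ((9118 + (47 - 19)) - 1674)) + 2*(-3 + 5) = (19787 + ((9118 + 28) - 1674)) + 2*2 = (19787 + (9146 - 1674)) + 4 = (19787 + 7472) + 4 = 27259 + 4 = 27263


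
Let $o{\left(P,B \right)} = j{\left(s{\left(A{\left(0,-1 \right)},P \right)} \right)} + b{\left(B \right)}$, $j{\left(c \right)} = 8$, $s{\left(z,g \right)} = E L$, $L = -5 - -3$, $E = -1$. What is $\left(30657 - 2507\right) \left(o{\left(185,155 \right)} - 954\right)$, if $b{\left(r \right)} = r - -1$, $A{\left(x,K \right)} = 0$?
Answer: $-22238500$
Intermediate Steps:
$L = -2$ ($L = -5 + 3 = -2$)
$s{\left(z,g \right)} = 2$ ($s{\left(z,g \right)} = \left(-1\right) \left(-2\right) = 2$)
$b{\left(r \right)} = 1 + r$ ($b{\left(r \right)} = r + 1 = 1 + r$)
$o{\left(P,B \right)} = 9 + B$ ($o{\left(P,B \right)} = 8 + \left(1 + B\right) = 9 + B$)
$\left(30657 - 2507\right) \left(o{\left(185,155 \right)} - 954\right) = \left(30657 - 2507\right) \left(\left(9 + 155\right) - 954\right) = 28150 \left(164 - 954\right) = 28150 \left(-790\right) = -22238500$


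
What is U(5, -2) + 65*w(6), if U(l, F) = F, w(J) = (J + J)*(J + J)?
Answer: 9358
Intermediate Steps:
w(J) = 4*J² (w(J) = (2*J)*(2*J) = 4*J²)
U(5, -2) + 65*w(6) = -2 + 65*(4*6²) = -2 + 65*(4*36) = -2 + 65*144 = -2 + 9360 = 9358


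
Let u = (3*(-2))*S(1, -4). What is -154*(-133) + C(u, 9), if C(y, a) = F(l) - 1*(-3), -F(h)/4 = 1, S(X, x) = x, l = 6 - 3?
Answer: 20481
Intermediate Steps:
l = 3
F(h) = -4 (F(h) = -4*1 = -4)
u = 24 (u = (3*(-2))*(-4) = -6*(-4) = 24)
C(y, a) = -1 (C(y, a) = -4 - 1*(-3) = -4 + 3 = -1)
-154*(-133) + C(u, 9) = -154*(-133) - 1 = 20482 - 1 = 20481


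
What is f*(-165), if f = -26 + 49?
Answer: -3795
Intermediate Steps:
f = 23
f*(-165) = 23*(-165) = -3795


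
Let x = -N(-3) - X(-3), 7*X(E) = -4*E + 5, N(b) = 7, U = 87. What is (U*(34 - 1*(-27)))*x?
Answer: -350262/7 ≈ -50037.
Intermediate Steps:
X(E) = 5/7 - 4*E/7 (X(E) = (-4*E + 5)/7 = (5 - 4*E)/7 = 5/7 - 4*E/7)
x = -66/7 (x = -1*7 - (5/7 - 4/7*(-3)) = -7 - (5/7 + 12/7) = -7 - 1*17/7 = -7 - 17/7 = -66/7 ≈ -9.4286)
(U*(34 - 1*(-27)))*x = (87*(34 - 1*(-27)))*(-66/7) = (87*(34 + 27))*(-66/7) = (87*61)*(-66/7) = 5307*(-66/7) = -350262/7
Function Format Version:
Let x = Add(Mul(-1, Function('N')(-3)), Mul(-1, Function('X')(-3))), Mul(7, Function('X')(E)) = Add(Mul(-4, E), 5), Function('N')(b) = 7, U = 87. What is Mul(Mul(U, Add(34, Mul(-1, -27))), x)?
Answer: Rational(-350262, 7) ≈ -50037.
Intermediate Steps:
Function('X')(E) = Add(Rational(5, 7), Mul(Rational(-4, 7), E)) (Function('X')(E) = Mul(Rational(1, 7), Add(Mul(-4, E), 5)) = Mul(Rational(1, 7), Add(5, Mul(-4, E))) = Add(Rational(5, 7), Mul(Rational(-4, 7), E)))
x = Rational(-66, 7) (x = Add(Mul(-1, 7), Mul(-1, Add(Rational(5, 7), Mul(Rational(-4, 7), -3)))) = Add(-7, Mul(-1, Add(Rational(5, 7), Rational(12, 7)))) = Add(-7, Mul(-1, Rational(17, 7))) = Add(-7, Rational(-17, 7)) = Rational(-66, 7) ≈ -9.4286)
Mul(Mul(U, Add(34, Mul(-1, -27))), x) = Mul(Mul(87, Add(34, Mul(-1, -27))), Rational(-66, 7)) = Mul(Mul(87, Add(34, 27)), Rational(-66, 7)) = Mul(Mul(87, 61), Rational(-66, 7)) = Mul(5307, Rational(-66, 7)) = Rational(-350262, 7)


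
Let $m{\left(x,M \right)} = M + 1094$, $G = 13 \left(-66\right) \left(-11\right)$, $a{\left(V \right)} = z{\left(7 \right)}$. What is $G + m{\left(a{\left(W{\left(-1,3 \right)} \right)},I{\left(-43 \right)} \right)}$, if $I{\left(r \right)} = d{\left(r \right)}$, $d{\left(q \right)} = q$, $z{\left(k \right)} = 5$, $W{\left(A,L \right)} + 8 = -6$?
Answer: $10489$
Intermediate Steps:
$W{\left(A,L \right)} = -14$ ($W{\left(A,L \right)} = -8 - 6 = -14$)
$a{\left(V \right)} = 5$
$G = 9438$ ($G = \left(-858\right) \left(-11\right) = 9438$)
$I{\left(r \right)} = r$
$m{\left(x,M \right)} = 1094 + M$
$G + m{\left(a{\left(W{\left(-1,3 \right)} \right)},I{\left(-43 \right)} \right)} = 9438 + \left(1094 - 43\right) = 9438 + 1051 = 10489$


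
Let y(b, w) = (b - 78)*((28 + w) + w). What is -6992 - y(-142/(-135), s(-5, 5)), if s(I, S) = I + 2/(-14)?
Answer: -759904/135 ≈ -5628.9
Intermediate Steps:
s(I, S) = -1/7 + I (s(I, S) = I + 2*(-1/14) = I - 1/7 = -1/7 + I)
y(b, w) = (-78 + b)*(28 + 2*w)
-6992 - y(-142/(-135), s(-5, 5)) = -6992 - (-2184 - 156*(-1/7 - 5) + 28*(-142/(-135)) + 2*(-142/(-135))*(-1/7 - 5)) = -6992 - (-2184 - 156*(-36/7) + 28*(-142*(-1/135)) + 2*(-142*(-1/135))*(-36/7)) = -6992 - (-2184 + 5616/7 + 28*(142/135) + 2*(142/135)*(-36/7)) = -6992 - (-2184 + 5616/7 + 3976/135 - 1136/105) = -6992 - 1*(-184016/135) = -6992 + 184016/135 = -759904/135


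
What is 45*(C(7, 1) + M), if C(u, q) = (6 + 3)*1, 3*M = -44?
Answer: -255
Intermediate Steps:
M = -44/3 (M = (⅓)*(-44) = -44/3 ≈ -14.667)
C(u, q) = 9 (C(u, q) = 9*1 = 9)
45*(C(7, 1) + M) = 45*(9 - 44/3) = 45*(-17/3) = -255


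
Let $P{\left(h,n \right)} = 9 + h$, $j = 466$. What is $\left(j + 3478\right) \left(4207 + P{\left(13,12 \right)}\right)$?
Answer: $16679176$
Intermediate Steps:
$\left(j + 3478\right) \left(4207 + P{\left(13,12 \right)}\right) = \left(466 + 3478\right) \left(4207 + \left(9 + 13\right)\right) = 3944 \left(4207 + 22\right) = 3944 \cdot 4229 = 16679176$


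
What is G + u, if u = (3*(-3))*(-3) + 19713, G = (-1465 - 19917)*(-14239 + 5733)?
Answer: 181895032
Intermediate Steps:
G = 181875292 (G = -21382*(-8506) = 181875292)
u = 19740 (u = -9*(-3) + 19713 = 27 + 19713 = 19740)
G + u = 181875292 + 19740 = 181895032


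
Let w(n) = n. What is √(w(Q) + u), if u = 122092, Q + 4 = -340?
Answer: 2*√30437 ≈ 348.92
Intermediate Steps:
Q = -344 (Q = -4 - 340 = -344)
√(w(Q) + u) = √(-344 + 122092) = √121748 = 2*√30437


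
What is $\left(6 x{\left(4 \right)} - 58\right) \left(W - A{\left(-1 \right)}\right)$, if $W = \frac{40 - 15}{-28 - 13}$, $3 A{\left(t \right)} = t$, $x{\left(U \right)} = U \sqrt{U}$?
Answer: $\frac{340}{123} \approx 2.7642$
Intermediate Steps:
$x{\left(U \right)} = U^{\frac{3}{2}}$
$A{\left(t \right)} = \frac{t}{3}$
$W = - \frac{25}{41}$ ($W = \frac{25}{-41} = 25 \left(- \frac{1}{41}\right) = - \frac{25}{41} \approx -0.60976$)
$\left(6 x{\left(4 \right)} - 58\right) \left(W - A{\left(-1 \right)}\right) = \left(6 \cdot 4^{\frac{3}{2}} - 58\right) \left(- \frac{25}{41} - \frac{1}{3} \left(-1\right)\right) = \left(6 \cdot 8 - 58\right) \left(- \frac{25}{41} - - \frac{1}{3}\right) = \left(48 - 58\right) \left(- \frac{25}{41} + \frac{1}{3}\right) = \left(-10\right) \left(- \frac{34}{123}\right) = \frac{340}{123}$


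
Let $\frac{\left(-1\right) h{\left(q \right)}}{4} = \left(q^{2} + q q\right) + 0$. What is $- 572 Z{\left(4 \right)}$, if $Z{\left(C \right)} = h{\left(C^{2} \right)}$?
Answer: $1171456$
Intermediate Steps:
$h{\left(q \right)} = - 8 q^{2}$ ($h{\left(q \right)} = - 4 \left(\left(q^{2} + q q\right) + 0\right) = - 4 \left(\left(q^{2} + q^{2}\right) + 0\right) = - 4 \left(2 q^{2} + 0\right) = - 4 \cdot 2 q^{2} = - 8 q^{2}$)
$Z{\left(C \right)} = - 8 C^{4}$ ($Z{\left(C \right)} = - 8 \left(C^{2}\right)^{2} = - 8 C^{4}$)
$- 572 Z{\left(4 \right)} = - 572 \left(- 8 \cdot 4^{4}\right) = - 572 \left(\left(-8\right) 256\right) = \left(-572\right) \left(-2048\right) = 1171456$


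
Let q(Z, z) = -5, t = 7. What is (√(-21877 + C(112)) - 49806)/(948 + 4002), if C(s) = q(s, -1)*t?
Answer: -2767/275 + I*√5478/2475 ≈ -10.062 + 0.029904*I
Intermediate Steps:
C(s) = -35 (C(s) = -5*7 = -35)
(√(-21877 + C(112)) - 49806)/(948 + 4002) = (√(-21877 - 35) - 49806)/(948 + 4002) = (√(-21912) - 49806)/4950 = (2*I*√5478 - 49806)*(1/4950) = (-49806 + 2*I*√5478)*(1/4950) = -2767/275 + I*√5478/2475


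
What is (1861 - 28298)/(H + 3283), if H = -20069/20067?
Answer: -530511279/65859892 ≈ -8.0551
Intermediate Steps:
H = -20069/20067 (H = -20069*1/20067 = -20069/20067 ≈ -1.0001)
(1861 - 28298)/(H + 3283) = (1861 - 28298)/(-20069/20067 + 3283) = -26437/65859892/20067 = -26437*20067/65859892 = -530511279/65859892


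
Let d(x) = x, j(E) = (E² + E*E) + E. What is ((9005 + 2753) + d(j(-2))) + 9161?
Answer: 20925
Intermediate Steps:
j(E) = E + 2*E² (j(E) = (E² + E²) + E = 2*E² + E = E + 2*E²)
((9005 + 2753) + d(j(-2))) + 9161 = ((9005 + 2753) - 2*(1 + 2*(-2))) + 9161 = (11758 - 2*(1 - 4)) + 9161 = (11758 - 2*(-3)) + 9161 = (11758 + 6) + 9161 = 11764 + 9161 = 20925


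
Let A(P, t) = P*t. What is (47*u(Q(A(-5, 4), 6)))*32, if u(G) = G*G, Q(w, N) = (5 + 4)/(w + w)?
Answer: 3807/50 ≈ 76.140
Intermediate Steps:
Q(w, N) = 9/(2*w) (Q(w, N) = 9/((2*w)) = 9*(1/(2*w)) = 9/(2*w))
u(G) = G**2
(47*u(Q(A(-5, 4), 6)))*32 = (47*(9/(2*((-5*4))))**2)*32 = (47*((9/2)/(-20))**2)*32 = (47*((9/2)*(-1/20))**2)*32 = (47*(-9/40)**2)*32 = (47*(81/1600))*32 = (3807/1600)*32 = 3807/50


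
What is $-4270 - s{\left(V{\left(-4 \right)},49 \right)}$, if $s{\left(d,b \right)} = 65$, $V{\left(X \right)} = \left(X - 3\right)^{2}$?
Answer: $-4335$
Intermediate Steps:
$V{\left(X \right)} = \left(-3 + X\right)^{2}$
$-4270 - s{\left(V{\left(-4 \right)},49 \right)} = -4270 - 65 = -4335$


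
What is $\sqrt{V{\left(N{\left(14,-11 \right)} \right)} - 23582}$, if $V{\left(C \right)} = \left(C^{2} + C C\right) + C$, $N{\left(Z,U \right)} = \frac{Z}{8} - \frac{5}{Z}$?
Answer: $\frac{i \sqrt{18484154}}{28} \approx 153.55 i$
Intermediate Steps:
$N{\left(Z,U \right)} = - \frac{5}{Z} + \frac{Z}{8}$ ($N{\left(Z,U \right)} = Z \frac{1}{8} - \frac{5}{Z} = \frac{Z}{8} - \frac{5}{Z} = - \frac{5}{Z} + \frac{Z}{8}$)
$V{\left(C \right)} = C + 2 C^{2}$ ($V{\left(C \right)} = \left(C^{2} + C^{2}\right) + C = 2 C^{2} + C = C + 2 C^{2}$)
$\sqrt{V{\left(N{\left(14,-11 \right)} \right)} - 23582} = \sqrt{\left(- \frac{5}{14} + \frac{1}{8} \cdot 14\right) \left(1 + 2 \left(- \frac{5}{14} + \frac{1}{8} \cdot 14\right)\right) - 23582} = \sqrt{\left(\left(-5\right) \frac{1}{14} + \frac{7}{4}\right) \left(1 + 2 \left(\left(-5\right) \frac{1}{14} + \frac{7}{4}\right)\right) - 23582} = \sqrt{\left(- \frac{5}{14} + \frac{7}{4}\right) \left(1 + 2 \left(- \frac{5}{14} + \frac{7}{4}\right)\right) - 23582} = \sqrt{\frac{39 \left(1 + 2 \cdot \frac{39}{28}\right)}{28} - 23582} = \sqrt{\frac{39 \left(1 + \frac{39}{14}\right)}{28} - 23582} = \sqrt{\frac{39}{28} \cdot \frac{53}{14} - 23582} = \sqrt{\frac{2067}{392} - 23582} = \sqrt{- \frac{9242077}{392}} = \frac{i \sqrt{18484154}}{28}$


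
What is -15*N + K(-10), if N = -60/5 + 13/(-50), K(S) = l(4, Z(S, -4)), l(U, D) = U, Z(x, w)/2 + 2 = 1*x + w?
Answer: 1879/10 ≈ 187.90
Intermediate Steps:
Z(x, w) = -4 + 2*w + 2*x (Z(x, w) = -4 + 2*(1*x + w) = -4 + 2*(x + w) = -4 + 2*(w + x) = -4 + (2*w + 2*x) = -4 + 2*w + 2*x)
K(S) = 4
N = -613/50 (N = -60*⅕ + 13*(-1/50) = -12 - 13/50 = -613/50 ≈ -12.260)
-15*N + K(-10) = -15*(-613/50) + 4 = 1839/10 + 4 = 1879/10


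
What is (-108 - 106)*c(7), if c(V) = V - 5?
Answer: -428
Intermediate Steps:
c(V) = -5 + V
(-108 - 106)*c(7) = (-108 - 106)*(-5 + 7) = -214*2 = -428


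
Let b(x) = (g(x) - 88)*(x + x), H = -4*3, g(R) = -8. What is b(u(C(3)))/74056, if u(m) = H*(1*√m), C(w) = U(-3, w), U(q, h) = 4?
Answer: 576/9257 ≈ 0.062223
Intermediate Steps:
C(w) = 4
H = -12
u(m) = -12*√m
b(x) = -192*x (b(x) = (-8 - 88)*(x + x) = -192*x)
b(u(C(3)))/74056 = -(-2304)*√4/74056 = -(-2304)*2*(1/74056) = -192*(-24)*(1/74056) = 4608*(1/74056) = 576/9257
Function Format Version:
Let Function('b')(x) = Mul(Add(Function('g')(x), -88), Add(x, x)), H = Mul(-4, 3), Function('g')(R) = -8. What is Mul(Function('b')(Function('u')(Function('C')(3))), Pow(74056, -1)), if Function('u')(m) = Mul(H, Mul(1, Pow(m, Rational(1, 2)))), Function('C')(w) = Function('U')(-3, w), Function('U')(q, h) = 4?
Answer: Rational(576, 9257) ≈ 0.062223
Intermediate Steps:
Function('C')(w) = 4
H = -12
Function('u')(m) = Mul(-12, Pow(m, Rational(1, 2))) (Function('u')(m) = Mul(-12, Mul(1, Pow(m, Rational(1, 2)))) = Mul(-12, Pow(m, Rational(1, 2))))
Function('b')(x) = Mul(-192, x) (Function('b')(x) = Mul(Add(-8, -88), Add(x, x)) = Mul(-96, Mul(2, x)) = Mul(-192, x))
Mul(Function('b')(Function('u')(Function('C')(3))), Pow(74056, -1)) = Mul(Mul(-192, Mul(-12, Pow(4, Rational(1, 2)))), Pow(74056, -1)) = Mul(Mul(-192, Mul(-12, 2)), Rational(1, 74056)) = Mul(Mul(-192, -24), Rational(1, 74056)) = Mul(4608, Rational(1, 74056)) = Rational(576, 9257)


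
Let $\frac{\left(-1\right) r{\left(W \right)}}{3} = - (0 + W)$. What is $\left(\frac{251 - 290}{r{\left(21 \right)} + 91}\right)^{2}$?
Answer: $\frac{1521}{23716} \approx 0.064134$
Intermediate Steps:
$r{\left(W \right)} = 3 W$ ($r{\left(W \right)} = - 3 \left(- (0 + W)\right) = - 3 \left(- W\right) = 3 W$)
$\left(\frac{251 - 290}{r{\left(21 \right)} + 91}\right)^{2} = \left(\frac{251 - 290}{3 \cdot 21 + 91}\right)^{2} = \left(- \frac{39}{63 + 91}\right)^{2} = \left(- \frac{39}{154}\right)^{2} = \frac{1521}{23716}$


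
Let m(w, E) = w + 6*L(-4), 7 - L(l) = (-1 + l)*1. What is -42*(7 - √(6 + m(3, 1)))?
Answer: 84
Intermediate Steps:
L(l) = 8 - l (L(l) = 7 - (-1 + l) = 7 + (1 - l) = 8 - l)
m(w, E) = 72 + w (m(w, E) = w + 6*(8 - 1*(-4)) = w + 6*(8 + 4) = w + 6*12 = w + 72 = 72 + w)
-42*(7 - √(6 + m(3, 1))) = -42*(7 - √(6 + (72 + 3))) = -42*(7 - √(6 + 75)) = -42*(7 - √81) = -42*(7 - 1*9) = -42*(7 - 9) = -42*(-2) = 84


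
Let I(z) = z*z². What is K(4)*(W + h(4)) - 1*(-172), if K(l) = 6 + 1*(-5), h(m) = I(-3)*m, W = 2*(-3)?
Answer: 58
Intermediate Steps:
I(z) = z³
W = -6
h(m) = -27*m (h(m) = (-3)³*m = -27*m)
K(l) = 1 (K(l) = 6 - 5 = 1)
K(4)*(W + h(4)) - 1*(-172) = 1*(-6 - 27*4) - 1*(-172) = 1*(-6 - 108) + 172 = 1*(-114) + 172 = -114 + 172 = 58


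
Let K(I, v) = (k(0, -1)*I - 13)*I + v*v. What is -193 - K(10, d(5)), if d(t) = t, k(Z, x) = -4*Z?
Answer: -88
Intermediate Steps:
K(I, v) = v² - 13*I (K(I, v) = ((-4*0)*I - 13)*I + v*v = (0*I - 13)*I + v² = (0 - 13)*I + v² = -13*I + v² = v² - 13*I)
-193 - K(10, d(5)) = -193 - (5² - 13*10) = -193 - (25 - 130) = -193 - 1*(-105) = -193 + 105 = -88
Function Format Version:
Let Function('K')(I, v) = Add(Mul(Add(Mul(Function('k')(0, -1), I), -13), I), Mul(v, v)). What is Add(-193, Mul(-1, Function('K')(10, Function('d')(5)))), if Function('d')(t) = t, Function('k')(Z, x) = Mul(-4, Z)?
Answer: -88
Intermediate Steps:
Function('K')(I, v) = Add(Pow(v, 2), Mul(-13, I)) (Function('K')(I, v) = Add(Mul(Add(Mul(Mul(-4, 0), I), -13), I), Mul(v, v)) = Add(Mul(Add(Mul(0, I), -13), I), Pow(v, 2)) = Add(Mul(Add(0, -13), I), Pow(v, 2)) = Add(Mul(-13, I), Pow(v, 2)) = Add(Pow(v, 2), Mul(-13, I)))
Add(-193, Mul(-1, Function('K')(10, Function('d')(5)))) = Add(-193, Mul(-1, Add(Pow(5, 2), Mul(-13, 10)))) = Add(-193, Mul(-1, Add(25, -130))) = Add(-193, Mul(-1, -105)) = Add(-193, 105) = -88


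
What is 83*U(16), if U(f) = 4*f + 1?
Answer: 5395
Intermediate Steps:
U(f) = 1 + 4*f
83*U(16) = 83*(1 + 4*16) = 83*(1 + 64) = 83*65 = 5395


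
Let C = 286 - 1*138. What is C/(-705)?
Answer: -148/705 ≈ -0.20993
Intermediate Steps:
C = 148 (C = 286 - 138 = 148)
C/(-705) = 148/(-705) = 148*(-1/705) = -148/705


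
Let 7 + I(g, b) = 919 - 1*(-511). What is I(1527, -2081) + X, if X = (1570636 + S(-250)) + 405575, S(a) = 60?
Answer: 1977694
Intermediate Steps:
I(g, b) = 1423 (I(g, b) = -7 + (919 - 1*(-511)) = -7 + (919 + 511) = -7 + 1430 = 1423)
X = 1976271 (X = (1570636 + 60) + 405575 = 1570696 + 405575 = 1976271)
I(1527, -2081) + X = 1423 + 1976271 = 1977694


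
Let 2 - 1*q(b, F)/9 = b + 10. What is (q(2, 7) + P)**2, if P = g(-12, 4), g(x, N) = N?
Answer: 7396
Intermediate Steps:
q(b, F) = -72 - 9*b (q(b, F) = 18 - 9*(b + 10) = 18 - 9*(10 + b) = 18 + (-90 - 9*b) = -72 - 9*b)
P = 4
(q(2, 7) + P)**2 = ((-72 - 9*2) + 4)**2 = ((-72 - 18) + 4)**2 = (-90 + 4)**2 = (-86)**2 = 7396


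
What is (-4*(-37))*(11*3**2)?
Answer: 14652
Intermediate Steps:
(-4*(-37))*(11*3**2) = 148*(11*9) = 148*99 = 14652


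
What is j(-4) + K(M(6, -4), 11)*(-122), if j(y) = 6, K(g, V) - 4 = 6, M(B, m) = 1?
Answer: -1214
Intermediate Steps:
K(g, V) = 10 (K(g, V) = 4 + 6 = 10)
j(-4) + K(M(6, -4), 11)*(-122) = 6 + 10*(-122) = 6 - 1220 = -1214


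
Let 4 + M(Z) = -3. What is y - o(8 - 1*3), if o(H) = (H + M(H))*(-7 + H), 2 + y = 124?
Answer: 118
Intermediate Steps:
y = 122 (y = -2 + 124 = 122)
M(Z) = -7 (M(Z) = -4 - 3 = -7)
o(H) = (-7 + H)**2 (o(H) = (H - 7)*(-7 + H) = (-7 + H)*(-7 + H) = (-7 + H)**2)
y - o(8 - 1*3) = 122 - (49 + (8 - 1*3)**2 - 14*(8 - 1*3)) = 122 - (49 + (8 - 3)**2 - 14*(8 - 3)) = 122 - (49 + 5**2 - 14*5) = 122 - (49 + 25 - 70) = 122 - 1*4 = 122 - 4 = 118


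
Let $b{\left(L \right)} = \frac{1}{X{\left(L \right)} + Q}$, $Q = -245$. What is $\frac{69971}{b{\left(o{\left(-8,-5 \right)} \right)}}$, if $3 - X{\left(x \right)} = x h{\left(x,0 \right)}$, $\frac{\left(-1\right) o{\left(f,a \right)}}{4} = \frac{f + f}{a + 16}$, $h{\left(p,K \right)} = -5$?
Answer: $-14897462$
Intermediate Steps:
$o{\left(f,a \right)} = - \frac{8 f}{16 + a}$ ($o{\left(f,a \right)} = - 4 \frac{f + f}{a + 16} = - 4 \frac{2 f}{16 + a} = - \frac{8 f}{16 + a}$)
$X{\left(x \right)} = 3 + 5 x$ ($X{\left(x \right)} = 3 - x \left(-5\right) = 3 - - 5 x = 3 + 5 x$)
$b{\left(L \right)} = \frac{1}{-242 + 5 L}$ ($b{\left(L \right)} = \frac{1}{\left(3 + 5 L\right) - 245} = \frac{1}{-242 + 5 L}$)
$\frac{69971}{b{\left(o{\left(-8,-5 \right)} \right)}} = \frac{69971}{\frac{1}{-242 + 5 \left(\left(-8\right) \left(-8\right) \frac{1}{16 - 5}\right)}} = \frac{69971}{\frac{1}{-242 + 5 \left(\left(-8\right) \left(-8\right) \frac{1}{11}\right)}} = \frac{69971}{\frac{1}{-242 + 5 \cdot \frac{64}{11}}} = \frac{69971}{\frac{1}{-242 + \frac{320}{11}}} = \frac{69971}{\frac{1}{- \frac{2342}{11}}} = \frac{69971}{- \frac{11}{2342}} = 69971 \left(- \frac{2342}{11}\right) = -14897462$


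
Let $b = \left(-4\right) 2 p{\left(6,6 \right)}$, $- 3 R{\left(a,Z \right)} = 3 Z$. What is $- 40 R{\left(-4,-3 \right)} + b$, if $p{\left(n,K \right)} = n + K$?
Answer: $-216$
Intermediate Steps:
$R{\left(a,Z \right)} = - Z$ ($R{\left(a,Z \right)} = - \frac{3 Z}{3} = - Z$)
$p{\left(n,K \right)} = K + n$
$b = -96$ ($b = \left(-4\right) 2 \left(6 + 6\right) = \left(-8\right) 12 = -96$)
$- 40 R{\left(-4,-3 \right)} + b = - 40 \left(\left(-1\right) \left(-3\right)\right) - 96 = \left(-40\right) 3 - 96 = -120 - 96 = -216$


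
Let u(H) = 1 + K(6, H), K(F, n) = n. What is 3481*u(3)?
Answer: 13924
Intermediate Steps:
u(H) = 1 + H
3481*u(3) = 3481*(1 + 3) = 3481*4 = 13924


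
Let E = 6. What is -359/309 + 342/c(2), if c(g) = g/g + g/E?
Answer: 157799/618 ≈ 255.34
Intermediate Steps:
c(g) = 1 + g/6 (c(g) = g/g + g/6 = 1 + g*(⅙) = 1 + g/6)
-359/309 + 342/c(2) = -359/309 + 342/(1 + (⅙)*2) = -359*1/309 + 342/(1 + ⅓) = -359/309 + 342/(4/3) = -359/309 + 342*(¾) = -359/309 + 513/2 = 157799/618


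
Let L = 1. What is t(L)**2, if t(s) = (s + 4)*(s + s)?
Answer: 100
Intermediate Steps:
t(s) = 2*s*(4 + s) (t(s) = (4 + s)*(2*s) = 2*s*(4 + s))
t(L)**2 = (2*1*(4 + 1))**2 = (2*1*5)**2 = 10**2 = 100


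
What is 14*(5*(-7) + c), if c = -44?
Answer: -1106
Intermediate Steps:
14*(5*(-7) + c) = 14*(5*(-7) - 44) = 14*(-35 - 44) = 14*(-79) = -1106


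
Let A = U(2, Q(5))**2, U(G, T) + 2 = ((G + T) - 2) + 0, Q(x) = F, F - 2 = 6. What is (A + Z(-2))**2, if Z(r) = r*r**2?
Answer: 784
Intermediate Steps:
F = 8 (F = 2 + 6 = 8)
Q(x) = 8
Z(r) = r**3
U(G, T) = -4 + G + T (U(G, T) = -2 + (((G + T) - 2) + 0) = -2 + ((-2 + G + T) + 0) = -2 + (-2 + G + T) = -4 + G + T)
A = 36 (A = (-4 + 2 + 8)**2 = 6**2 = 36)
(A + Z(-2))**2 = (36 + (-2)**3)**2 = (36 - 8)**2 = 28**2 = 784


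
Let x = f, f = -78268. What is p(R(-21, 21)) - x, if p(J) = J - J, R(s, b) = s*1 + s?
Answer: 78268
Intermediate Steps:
R(s, b) = 2*s (R(s, b) = s + s = 2*s)
x = -78268
p(J) = 0
p(R(-21, 21)) - x = 0 - 1*(-78268) = 0 + 78268 = 78268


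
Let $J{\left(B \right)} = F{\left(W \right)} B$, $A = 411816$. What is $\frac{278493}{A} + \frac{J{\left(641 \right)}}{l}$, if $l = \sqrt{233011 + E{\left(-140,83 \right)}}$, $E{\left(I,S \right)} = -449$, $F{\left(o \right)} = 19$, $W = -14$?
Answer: $\frac{92831}{137272} + \frac{12179 \sqrt{2}}{682} \approx 25.931$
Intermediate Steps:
$l = 341 \sqrt{2}$ ($l = \sqrt{233011 - 449} = \sqrt{232562} = 341 \sqrt{2} \approx 482.25$)
$J{\left(B \right)} = 19 B$
$\frac{278493}{A} + \frac{J{\left(641 \right)}}{l} = \frac{278493}{411816} + \frac{19 \cdot 641}{341 \sqrt{2}} = 278493 \cdot \frac{1}{411816} + 12179 \frac{\sqrt{2}}{682} = \frac{92831}{137272} + \frac{12179 \sqrt{2}}{682}$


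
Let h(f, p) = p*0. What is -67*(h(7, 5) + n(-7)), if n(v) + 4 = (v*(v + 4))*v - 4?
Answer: 10385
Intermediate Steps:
h(f, p) = 0
n(v) = -8 + v**2*(4 + v) (n(v) = -4 + ((v*(v + 4))*v - 4) = -4 + ((v*(4 + v))*v - 4) = -4 + (v**2*(4 + v) - 4) = -4 + (-4 + v**2*(4 + v)) = -8 + v**2*(4 + v))
-67*(h(7, 5) + n(-7)) = -67*(0 + (-8 + (-7)**3 + 4*(-7)**2)) = -67*(0 + (-8 - 343 + 4*49)) = -67*(0 + (-8 - 343 + 196)) = -67*(0 - 155) = -67*(-155) = 10385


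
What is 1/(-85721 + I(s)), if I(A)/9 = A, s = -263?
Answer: -1/88088 ≈ -1.1352e-5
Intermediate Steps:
I(A) = 9*A
1/(-85721 + I(s)) = 1/(-85721 + 9*(-263)) = 1/(-85721 - 2367) = 1/(-88088) = -1/88088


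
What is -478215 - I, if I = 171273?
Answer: -649488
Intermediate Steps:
-478215 - I = -478215 - 1*171273 = -478215 - 171273 = -649488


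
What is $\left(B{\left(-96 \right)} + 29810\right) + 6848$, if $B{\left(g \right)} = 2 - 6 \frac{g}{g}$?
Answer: $36654$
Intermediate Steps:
$B{\left(g \right)} = -4$ ($B{\left(g \right)} = 2 - 6 = -4$)
$\left(B{\left(-96 \right)} + 29810\right) + 6848 = \left(-4 + 29810\right) + 6848 = 29806 + 6848 = 36654$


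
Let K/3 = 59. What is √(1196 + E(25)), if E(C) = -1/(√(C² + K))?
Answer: √(769271984 - 802*√802)/802 ≈ 34.583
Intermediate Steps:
K = 177 (K = 3*59 = 177)
E(C) = -1/√(177 + C²) (E(C) = -1/(√(C² + 177)) = -1/(√(177 + C²)) = -1/√(177 + C²))
√(1196 + E(25)) = √(1196 - 1/√(177 + 25²)) = √(1196 - 1/√(177 + 625)) = √(1196 - 1/√802) = √(1196 - √802/802)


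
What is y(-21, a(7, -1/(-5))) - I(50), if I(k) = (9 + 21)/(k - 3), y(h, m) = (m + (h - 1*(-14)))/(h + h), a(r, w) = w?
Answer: -2351/4935 ≈ -0.47639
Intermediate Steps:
y(h, m) = (14 + h + m)/(2*h) (y(h, m) = (m + (h + 14))/((2*h)) = (m + (14 + h))*(1/(2*h)) = (14 + h + m)*(1/(2*h)) = (14 + h + m)/(2*h))
I(k) = 30/(-3 + k)
y(-21, a(7, -1/(-5))) - I(50) = (1/2)*(14 - 21 - 1/(-5))/(-21) - 30/(-3 + 50) = (1/2)*(-1/21)*(14 - 21 - 1*(-1/5)) - 30/47 = (1/2)*(-1/21)*(14 - 21 + 1/5) - 30/47 = (1/2)*(-1/21)*(-34/5) - 1*30/47 = 17/105 - 30/47 = -2351/4935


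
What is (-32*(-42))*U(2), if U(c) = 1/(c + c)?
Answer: 336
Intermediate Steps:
U(c) = 1/(2*c)
(-32*(-42))*U(2) = (-32*(-42))*((½)/2) = 1344*((½)*(½)) = 1344*(¼) = 336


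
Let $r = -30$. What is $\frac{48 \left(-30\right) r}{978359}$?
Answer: $\frac{43200}{978359} \approx 0.044156$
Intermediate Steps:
$\frac{48 \left(-30\right) r}{978359} = \frac{48 \left(-30\right) \left(-30\right)}{978359} = \left(-1440\right) \left(-30\right) \frac{1}{978359} = 43200 \cdot \frac{1}{978359} = \frac{43200}{978359}$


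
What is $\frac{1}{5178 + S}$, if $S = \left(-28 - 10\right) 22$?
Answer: $\frac{1}{4342} \approx 0.00023031$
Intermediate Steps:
$S = -836$ ($S = \left(-38\right) 22 = -836$)
$\frac{1}{5178 + S} = \frac{1}{5178 - 836} = \frac{1}{4342}$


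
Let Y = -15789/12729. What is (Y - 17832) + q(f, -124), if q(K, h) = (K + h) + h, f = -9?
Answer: -76756890/4243 ≈ -18090.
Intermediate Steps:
q(K, h) = K + 2*h
Y = -5263/4243 (Y = -15789*1/12729 = -5263/4243 ≈ -1.2404)
(Y - 17832) + q(f, -124) = (-5263/4243 - 17832) + (-9 + 2*(-124)) = -75666439/4243 + (-9 - 248) = -75666439/4243 - 257 = -76756890/4243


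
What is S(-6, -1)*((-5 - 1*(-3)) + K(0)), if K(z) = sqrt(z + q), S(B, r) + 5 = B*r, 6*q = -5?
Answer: -2 + I*sqrt(30)/6 ≈ -2.0 + 0.91287*I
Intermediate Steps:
q = -5/6 (q = (1/6)*(-5) = -5/6 ≈ -0.83333)
S(B, r) = -5 + B*r
K(z) = sqrt(-5/6 + z) (K(z) = sqrt(z - 5/6) = sqrt(-5/6 + z))
S(-6, -1)*((-5 - 1*(-3)) + K(0)) = (-5 - 6*(-1))*((-5 - 1*(-3)) + sqrt(-30 + 36*0)/6) = (-5 + 6)*((-5 + 3) + sqrt(-30 + 0)/6) = 1*(-2 + sqrt(-30)/6) = 1*(-2 + (I*sqrt(30))/6) = 1*(-2 + I*sqrt(30)/6) = -2 + I*sqrt(30)/6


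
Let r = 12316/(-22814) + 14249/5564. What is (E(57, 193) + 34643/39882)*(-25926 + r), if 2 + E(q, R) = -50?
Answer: 3355247159105810957/2531252631336 ≈ 1.3255e+6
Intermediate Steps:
E(q, R) = -52 (E(q, R) = -2 - 50 = -52)
r = 128275231/63468548 (r = 12316*(-1/22814) + 14249*(1/5564) = -6158/11407 + 14249/5564 = 128275231/63468548 ≈ 2.0211)
(E(57, 193) + 34643/39882)*(-25926 + r) = (-52 + 34643/39882)*(-25926 + 128275231/63468548) = (-52 + 34643*(1/39882))*(-1645357300217/63468548) = (-52 + 34643/39882)*(-1645357300217/63468548) = -2039221/39882*(-1645357300217/63468548) = 3355247159105810957/2531252631336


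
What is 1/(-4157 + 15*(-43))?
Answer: -1/4802 ≈ -0.00020825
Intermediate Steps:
1/(-4157 + 15*(-43)) = 1/(-4157 - 645) = 1/(-4802) = -1/4802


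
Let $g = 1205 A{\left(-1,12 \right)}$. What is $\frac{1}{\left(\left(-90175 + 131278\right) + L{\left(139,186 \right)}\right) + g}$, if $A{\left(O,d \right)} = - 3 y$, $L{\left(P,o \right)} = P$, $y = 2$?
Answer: $\frac{1}{34012} \approx 2.9401 \cdot 10^{-5}$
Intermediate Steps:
$A{\left(O,d \right)} = -6$ ($A{\left(O,d \right)} = \left(-3\right) 2 = -6$)
$g = -7230$ ($g = 1205 \left(-6\right) = -7230$)
$\frac{1}{\left(\left(-90175 + 131278\right) + L{\left(139,186 \right)}\right) + g} = \frac{1}{\left(\left(-90175 + 131278\right) + 139\right) - 7230} = \frac{1}{\left(41103 + 139\right) - 7230} = \frac{1}{41242 - 7230} = \frac{1}{34012}$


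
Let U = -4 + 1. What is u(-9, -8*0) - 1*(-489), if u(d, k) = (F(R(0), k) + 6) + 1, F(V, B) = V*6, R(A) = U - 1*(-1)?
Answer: 484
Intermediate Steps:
U = -3
R(A) = -2 (R(A) = -3 - 1*(-1) = -3 + 1 = -2)
F(V, B) = 6*V
u(d, k) = -5 (u(d, k) = (6*(-2) + 6) + 1 = (-12 + 6) + 1 = -6 + 1 = -5)
u(-9, -8*0) - 1*(-489) = -5 - 1*(-489) = -5 + 489 = 484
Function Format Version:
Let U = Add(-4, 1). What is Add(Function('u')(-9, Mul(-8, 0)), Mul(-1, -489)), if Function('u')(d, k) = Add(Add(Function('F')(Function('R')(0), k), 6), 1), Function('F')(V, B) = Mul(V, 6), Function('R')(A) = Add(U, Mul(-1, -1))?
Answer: 484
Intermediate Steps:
U = -3
Function('R')(A) = -2 (Function('R')(A) = Add(-3, Mul(-1, -1)) = Add(-3, 1) = -2)
Function('F')(V, B) = Mul(6, V)
Function('u')(d, k) = -5 (Function('u')(d, k) = Add(Add(Mul(6, -2), 6), 1) = Add(Add(-12, 6), 1) = Add(-6, 1) = -5)
Add(Function('u')(-9, Mul(-8, 0)), Mul(-1, -489)) = Add(-5, Mul(-1, -489)) = Add(-5, 489) = 484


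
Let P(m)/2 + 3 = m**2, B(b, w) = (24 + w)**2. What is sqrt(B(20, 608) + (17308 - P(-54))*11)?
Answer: 3*sqrt(58414) ≈ 725.07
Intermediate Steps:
P(m) = -6 + 2*m**2
sqrt(B(20, 608) + (17308 - P(-54))*11) = sqrt((24 + 608)**2 + (17308 - (-6 + 2*(-54)**2))*11) = sqrt(632**2 + (17308 - (-6 + 2*2916))*11) = sqrt(399424 + (17308 - (-6 + 5832))*11) = sqrt(399424 + (17308 - 1*5826)*11) = sqrt(399424 + (17308 - 5826)*11) = sqrt(399424 + 11482*11) = sqrt(399424 + 126302) = sqrt(525726) = 3*sqrt(58414)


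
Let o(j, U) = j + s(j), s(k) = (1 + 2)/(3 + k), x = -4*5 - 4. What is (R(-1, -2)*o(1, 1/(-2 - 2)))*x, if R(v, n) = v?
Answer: 42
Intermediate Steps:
x = -24 (x = -20 - 4 = -24)
s(k) = 3/(3 + k)
o(j, U) = j + 3/(3 + j)
(R(-1, -2)*o(1, 1/(-2 - 2)))*x = -(3 + 1*(3 + 1))/(3 + 1)*(-24) = -(3 + 1*4)/4*(-24) = -(3 + 4)/4*(-24) = -7/4*(-24) = 42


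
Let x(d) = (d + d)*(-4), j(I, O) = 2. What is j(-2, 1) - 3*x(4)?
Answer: 98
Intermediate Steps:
x(d) = -8*d (x(d) = (2*d)*(-4) = -8*d)
j(-2, 1) - 3*x(4) = 2 - (-24)*4 = 2 - 3*(-32) = 2 + 96 = 98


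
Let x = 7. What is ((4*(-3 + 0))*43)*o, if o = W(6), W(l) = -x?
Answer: 3612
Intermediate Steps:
W(l) = -7 (W(l) = -1*7 = -7)
o = -7
((4*(-3 + 0))*43)*o = ((4*(-3 + 0))*43)*(-7) = ((4*(-3))*43)*(-7) = -12*43*(-7) = -516*(-7) = 3612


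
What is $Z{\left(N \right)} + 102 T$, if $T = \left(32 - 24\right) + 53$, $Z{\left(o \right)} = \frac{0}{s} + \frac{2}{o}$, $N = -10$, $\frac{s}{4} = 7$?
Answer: $\frac{31109}{5} \approx 6221.8$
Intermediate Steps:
$s = 28$ ($s = 4 \cdot 7 = 28$)
$Z{\left(o \right)} = \frac{2}{o}$ ($Z{\left(o \right)} = \frac{0}{28} + \frac{2}{o} = 0 \cdot \frac{1}{28} + \frac{2}{o} = 0 + \frac{2}{o} = \frac{2}{o}$)
$T = 61$ ($T = 8 + 53 = 61$)
$Z{\left(N \right)} + 102 T = \frac{2}{-10} + 102 \cdot 61 = 2 \left(- \frac{1}{10}\right) + 6222 = - \frac{1}{5} + 6222 = \frac{31109}{5}$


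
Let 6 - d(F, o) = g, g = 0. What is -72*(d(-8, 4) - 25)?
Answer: 1368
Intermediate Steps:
d(F, o) = 6 (d(F, o) = 6 - 1*0 = 6 + 0 = 6)
-72*(d(-8, 4) - 25) = -72*(6 - 25) = -72*(-19) = 1368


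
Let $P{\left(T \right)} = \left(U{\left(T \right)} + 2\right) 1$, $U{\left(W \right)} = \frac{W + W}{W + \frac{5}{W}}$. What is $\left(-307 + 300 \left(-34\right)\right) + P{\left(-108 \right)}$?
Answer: $- \frac{122559517}{11669} \approx -10503.0$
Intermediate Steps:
$U{\left(W \right)} = \frac{2 W}{W + \frac{5}{W}}$
$P{\left(T \right)} = 2 + \frac{2 T^{2}}{5 + T^{2}}$ ($P{\left(T \right)} = \left(\frac{2 T^{2}}{5 + T^{2}} + 2\right) 1 = \left(2 + \frac{2 T^{2}}{5 + T^{2}}\right) 1 = 2 + \frac{2 T^{2}}{5 + T^{2}}$)
$\left(-307 + 300 \left(-34\right)\right) + P{\left(-108 \right)} = \left(-307 + 300 \left(-34\right)\right) + \frac{2 \left(5 + 2 \left(-108\right)^{2}\right)}{5 + \left(-108\right)^{2}} = \left(-307 - 10200\right) + \frac{2 \left(5 + 2 \cdot 11664\right)}{5 + 11664} = -10507 + \frac{2 \left(5 + 23328\right)}{11669} = -10507 + 2 \cdot \frac{1}{11669} \cdot 23333 = -10507 + \frac{46666}{11669} = - \frac{122559517}{11669}$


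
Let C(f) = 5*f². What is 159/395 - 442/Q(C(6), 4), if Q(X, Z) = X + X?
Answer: -2347/2844 ≈ -0.82525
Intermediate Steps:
Q(X, Z) = 2*X
159/395 - 442/Q(C(6), 4) = 159/395 - 442/(2*(5*6²)) = 159*(1/395) - 442/(2*(5*36)) = 159/395 - 442/(2*180) = 159/395 - 442/360 = 159/395 - 442*1/360 = 159/395 - 221/180 = -2347/2844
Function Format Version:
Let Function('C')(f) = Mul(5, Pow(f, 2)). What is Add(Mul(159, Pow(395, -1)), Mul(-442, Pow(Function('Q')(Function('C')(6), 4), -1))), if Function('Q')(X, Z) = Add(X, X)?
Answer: Rational(-2347, 2844) ≈ -0.82525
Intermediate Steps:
Function('Q')(X, Z) = Mul(2, X)
Add(Mul(159, Pow(395, -1)), Mul(-442, Pow(Function('Q')(Function('C')(6), 4), -1))) = Add(Mul(159, Pow(395, -1)), Mul(-442, Pow(Mul(2, Mul(5, Pow(6, 2))), -1))) = Add(Mul(159, Rational(1, 395)), Mul(-442, Pow(Mul(2, Mul(5, 36)), -1))) = Add(Rational(159, 395), Mul(-442, Pow(Mul(2, 180), -1))) = Add(Rational(159, 395), Mul(-442, Pow(360, -1))) = Add(Rational(159, 395), Mul(-442, Rational(1, 360))) = Add(Rational(159, 395), Rational(-221, 180)) = Rational(-2347, 2844)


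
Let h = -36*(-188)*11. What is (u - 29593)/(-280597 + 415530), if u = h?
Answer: 44855/134933 ≈ 0.33242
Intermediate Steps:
h = 74448 (h = 6768*11 = 74448)
u = 74448
(u - 29593)/(-280597 + 415530) = (74448 - 29593)/(-280597 + 415530) = 44855/134933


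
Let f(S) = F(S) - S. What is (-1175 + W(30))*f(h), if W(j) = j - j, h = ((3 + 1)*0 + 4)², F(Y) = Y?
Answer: 0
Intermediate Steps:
h = 16 (h = (4*0 + 4)² = (0 + 4)² = 4² = 16)
W(j) = 0
f(S) = 0 (f(S) = S - S = 0)
(-1175 + W(30))*f(h) = (-1175 + 0)*0 = -1175*0 = 0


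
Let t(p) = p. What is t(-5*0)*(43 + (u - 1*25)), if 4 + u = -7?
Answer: 0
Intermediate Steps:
u = -11 (u = -4 - 7 = -11)
t(-5*0)*(43 + (u - 1*25)) = (-5*0)*(43 + (-11 - 1*25)) = 0*(43 + (-11 - 25)) = 0*(43 - 36) = 0*7 = 0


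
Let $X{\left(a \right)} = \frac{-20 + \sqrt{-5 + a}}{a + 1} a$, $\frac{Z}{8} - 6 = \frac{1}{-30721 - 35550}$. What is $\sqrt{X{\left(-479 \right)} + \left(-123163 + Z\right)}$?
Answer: $\frac{\sqrt{-30890469740807507053 + 5530611437242331 i}}{15838769} \approx 0.031413 + 350.91 i$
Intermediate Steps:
$Z = \frac{3181000}{66271}$ ($Z = 48 + \frac{8}{-30721 - 35550} = 48 + \frac{8}{-66271} = 48 + 8 \left(- \frac{1}{66271}\right) = 48 - \frac{8}{66271} = \frac{3181000}{66271} \approx 48.0$)
$X{\left(a \right)} = \frac{a \left(-20 + \sqrt{-5 + a}\right)}{1 + a}$ ($X{\left(a \right)} = \frac{-20 + \sqrt{-5 + a}}{1 + a} a = \frac{a \left(-20 + \sqrt{-5 + a}\right)}{1 + a}$)
$\sqrt{X{\left(-479 \right)} + \left(-123163 + Z\right)} = \sqrt{- \frac{479 \left(-20 + \sqrt{-5 - 479}\right)}{1 - 479} + \left(-123163 + \frac{3181000}{66271}\right)} = \sqrt{- \frac{479 \left(-20 + \sqrt{-484}\right)}{-478} - \frac{8158954173}{66271}} = \sqrt{\left(-479\right) \left(- \frac{1}{478}\right) \left(-20 + 22 i\right) - \frac{8158954173}{66271}} = \sqrt{\left(- \frac{4790}{239} + \frac{5269 i}{239}\right) - \frac{8158954173}{66271}} = \sqrt{- \frac{1950307485437}{15838769} + \frac{5269 i}{239}}$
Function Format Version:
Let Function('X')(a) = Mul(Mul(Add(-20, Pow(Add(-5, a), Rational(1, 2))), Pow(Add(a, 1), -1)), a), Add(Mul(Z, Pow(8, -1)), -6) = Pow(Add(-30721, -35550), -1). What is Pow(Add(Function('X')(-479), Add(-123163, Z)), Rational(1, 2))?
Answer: Mul(Rational(1, 15838769), Pow(Add(-30890469740807507053, Mul(5530611437242331, I)), Rational(1, 2))) ≈ Add(0.031413, Mul(350.91, I))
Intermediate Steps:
Z = Rational(3181000, 66271) (Z = Add(48, Mul(8, Pow(Add(-30721, -35550), -1))) = Add(48, Mul(8, Pow(-66271, -1))) = Add(48, Mul(8, Rational(-1, 66271))) = Add(48, Rational(-8, 66271)) = Rational(3181000, 66271) ≈ 48.000)
Function('X')(a) = Mul(a, Pow(Add(1, a), -1), Add(-20, Pow(Add(-5, a), Rational(1, 2)))) (Function('X')(a) = Mul(Mul(Add(-20, Pow(Add(-5, a), Rational(1, 2))), Pow(Add(1, a), -1)), a) = Mul(Mul(Pow(Add(1, a), -1), Add(-20, Pow(Add(-5, a), Rational(1, 2)))), a) = Mul(a, Pow(Add(1, a), -1), Add(-20, Pow(Add(-5, a), Rational(1, 2)))))
Pow(Add(Function('X')(-479), Add(-123163, Z)), Rational(1, 2)) = Pow(Add(Mul(-479, Pow(Add(1, -479), -1), Add(-20, Pow(Add(-5, -479), Rational(1, 2)))), Add(-123163, Rational(3181000, 66271))), Rational(1, 2)) = Pow(Add(Mul(-479, Pow(-478, -1), Add(-20, Pow(-484, Rational(1, 2)))), Rational(-8158954173, 66271)), Rational(1, 2)) = Pow(Add(Mul(-479, Rational(-1, 478), Add(-20, Mul(22, I))), Rational(-8158954173, 66271)), Rational(1, 2)) = Pow(Add(Add(Rational(-4790, 239), Mul(Rational(5269, 239), I)), Rational(-8158954173, 66271)), Rational(1, 2)) = Pow(Add(Rational(-1950307485437, 15838769), Mul(Rational(5269, 239), I)), Rational(1, 2))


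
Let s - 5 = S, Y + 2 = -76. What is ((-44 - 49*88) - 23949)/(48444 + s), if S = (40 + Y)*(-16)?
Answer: -28305/49057 ≈ -0.57698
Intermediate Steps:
Y = -78 (Y = -2 - 76 = -78)
S = 608 (S = (40 - 78)*(-16) = -38*(-16) = 608)
s = 613 (s = 5 + 608 = 613)
((-44 - 49*88) - 23949)/(48444 + s) = ((-44 - 49*88) - 23949)/(48444 + 613) = ((-44 - 4312) - 23949)/49057 = (-4356 - 23949)*(1/49057) = -28305*1/49057 = -28305/49057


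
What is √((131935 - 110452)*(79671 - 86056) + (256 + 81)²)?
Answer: I*√137055386 ≈ 11707.0*I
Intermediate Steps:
√((131935 - 110452)*(79671 - 86056) + (256 + 81)²) = √(21483*(-6385) + 337²) = √(-137168955 + 113569) = √(-137055386) = I*√137055386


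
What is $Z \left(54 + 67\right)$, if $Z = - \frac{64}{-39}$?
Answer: $\frac{7744}{39} \approx 198.56$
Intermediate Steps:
$Z = \frac{64}{39}$ ($Z = \left(-64\right) \left(- \frac{1}{39}\right) = \frac{64}{39} \approx 1.641$)
$Z \left(54 + 67\right) = \frac{64 \left(54 + 67\right)}{39} = \frac{64}{39} \cdot 121 = \frac{7744}{39}$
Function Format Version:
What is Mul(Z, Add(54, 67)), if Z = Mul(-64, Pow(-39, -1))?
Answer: Rational(7744, 39) ≈ 198.56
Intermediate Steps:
Z = Rational(64, 39) (Z = Mul(-64, Rational(-1, 39)) = Rational(64, 39) ≈ 1.6410)
Mul(Z, Add(54, 67)) = Mul(Rational(64, 39), Add(54, 67)) = Mul(Rational(64, 39), 121) = Rational(7744, 39)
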